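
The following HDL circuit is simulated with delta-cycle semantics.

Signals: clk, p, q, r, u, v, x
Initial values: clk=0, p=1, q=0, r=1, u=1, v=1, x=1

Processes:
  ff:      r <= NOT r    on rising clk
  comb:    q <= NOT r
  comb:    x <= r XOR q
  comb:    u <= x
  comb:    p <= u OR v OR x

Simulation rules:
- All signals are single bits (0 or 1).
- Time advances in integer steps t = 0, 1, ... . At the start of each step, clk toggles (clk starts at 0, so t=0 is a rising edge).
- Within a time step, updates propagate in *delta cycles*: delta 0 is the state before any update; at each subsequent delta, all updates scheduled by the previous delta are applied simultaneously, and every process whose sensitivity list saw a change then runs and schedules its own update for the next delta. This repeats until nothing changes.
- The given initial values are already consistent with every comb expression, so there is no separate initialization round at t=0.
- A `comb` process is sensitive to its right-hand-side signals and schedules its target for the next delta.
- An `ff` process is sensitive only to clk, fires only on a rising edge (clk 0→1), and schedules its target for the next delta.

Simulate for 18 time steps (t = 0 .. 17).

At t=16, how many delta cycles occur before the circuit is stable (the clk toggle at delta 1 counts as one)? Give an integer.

[bits: p,q,v,r,clk,x,u]
t=0: Δ0=1011011 Δ1=1011111 Δ2=1010111 Δ3=1110101 Δ4=1110110 Δ5=1110111 | 5Δ
t=1: Δ0=1110111 Δ1=1110011 | 1Δ
t=2: Δ0=1110011 Δ1=1110111 Δ2=1111111 Δ3=1011101 Δ4=1011110 Δ5=1011111 | 5Δ
t=3: Δ0=1011111 Δ1=1011011 | 1Δ
t=4: Δ0=1011011 Δ1=1011111 Δ2=1010111 Δ3=1110101 Δ4=1110110 Δ5=1110111 | 5Δ
t=5: Δ0=1110111 Δ1=1110011 | 1Δ
t=6: Δ0=1110011 Δ1=1110111 Δ2=1111111 Δ3=1011101 Δ4=1011110 Δ5=1011111 | 5Δ
t=7: Δ0=1011111 Δ1=1011011 | 1Δ
t=8: Δ0=1011011 Δ1=1011111 Δ2=1010111 Δ3=1110101 Δ4=1110110 Δ5=1110111 | 5Δ
t=9: Δ0=1110111 Δ1=1110011 | 1Δ
t=10: Δ0=1110011 Δ1=1110111 Δ2=1111111 Δ3=1011101 Δ4=1011110 Δ5=1011111 | 5Δ
t=11: Δ0=1011111 Δ1=1011011 | 1Δ
t=12: Δ0=1011011 Δ1=1011111 Δ2=1010111 Δ3=1110101 Δ4=1110110 Δ5=1110111 | 5Δ
t=13: Δ0=1110111 Δ1=1110011 | 1Δ
t=14: Δ0=1110011 Δ1=1110111 Δ2=1111111 Δ3=1011101 Δ4=1011110 Δ5=1011111 | 5Δ
t=15: Δ0=1011111 Δ1=1011011 | 1Δ
t=16: Δ0=1011011 Δ1=1011111 Δ2=1010111 Δ3=1110101 Δ4=1110110 Δ5=1110111 | 5Δ
t=17: Δ0=1110111 Δ1=1110011 | 1Δ

5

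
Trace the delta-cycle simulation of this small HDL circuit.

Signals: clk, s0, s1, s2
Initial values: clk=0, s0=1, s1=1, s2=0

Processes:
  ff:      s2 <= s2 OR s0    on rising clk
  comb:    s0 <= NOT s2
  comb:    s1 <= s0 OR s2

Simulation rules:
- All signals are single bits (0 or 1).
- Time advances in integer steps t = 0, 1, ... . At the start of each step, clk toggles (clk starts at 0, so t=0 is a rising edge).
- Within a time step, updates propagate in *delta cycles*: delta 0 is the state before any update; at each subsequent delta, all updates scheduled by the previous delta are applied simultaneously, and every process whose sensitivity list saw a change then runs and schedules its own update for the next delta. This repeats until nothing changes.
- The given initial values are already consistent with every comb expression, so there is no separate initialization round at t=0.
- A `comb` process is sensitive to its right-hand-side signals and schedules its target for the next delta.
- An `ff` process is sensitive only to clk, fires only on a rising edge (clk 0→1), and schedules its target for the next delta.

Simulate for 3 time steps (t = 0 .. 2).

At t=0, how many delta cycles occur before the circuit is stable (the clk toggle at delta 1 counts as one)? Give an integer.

3

[bits: s0,s1,s2,clk]
t=0: Δ0=1100 Δ1=1101 Δ2=1111 Δ3=0111 | 3Δ
t=1: Δ0=0111 Δ1=0110 | 1Δ
t=2: Δ0=0110 Δ1=0111 | 1Δ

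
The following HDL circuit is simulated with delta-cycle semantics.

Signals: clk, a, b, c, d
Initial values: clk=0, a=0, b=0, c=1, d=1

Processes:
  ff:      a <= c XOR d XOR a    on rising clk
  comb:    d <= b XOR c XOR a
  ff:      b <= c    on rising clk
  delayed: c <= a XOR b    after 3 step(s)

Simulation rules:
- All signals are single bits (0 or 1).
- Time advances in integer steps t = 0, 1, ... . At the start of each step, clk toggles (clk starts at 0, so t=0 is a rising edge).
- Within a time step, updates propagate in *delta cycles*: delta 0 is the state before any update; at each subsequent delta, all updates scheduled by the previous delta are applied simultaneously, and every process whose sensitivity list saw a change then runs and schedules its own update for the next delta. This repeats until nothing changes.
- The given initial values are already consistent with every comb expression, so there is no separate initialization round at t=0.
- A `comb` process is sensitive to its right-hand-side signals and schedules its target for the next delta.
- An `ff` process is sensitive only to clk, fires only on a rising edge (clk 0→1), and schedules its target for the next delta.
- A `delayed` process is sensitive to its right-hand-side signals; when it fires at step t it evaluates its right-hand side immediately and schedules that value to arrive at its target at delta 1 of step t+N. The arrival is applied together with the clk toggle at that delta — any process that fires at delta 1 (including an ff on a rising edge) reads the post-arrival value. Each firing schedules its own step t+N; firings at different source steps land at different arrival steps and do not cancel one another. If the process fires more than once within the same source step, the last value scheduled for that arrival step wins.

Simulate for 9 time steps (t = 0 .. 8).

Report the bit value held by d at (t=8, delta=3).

t0.Δ0 a=0 b=0 d=1 clk=0 c=1
t0.Δ1 a=0 b=0 d=1 clk=1 c=1
t0.Δ2 a=0 b=1 d=1 clk=1 c=1
t0.Δ3 a=0 b=1 d=0 clk=1 c=1
t1.Δ0 a=0 b=1 d=0 clk=1 c=1
t1.Δ1 a=0 b=1 d=0 clk=0 c=1
t2.Δ0 a=0 b=1 d=0 clk=0 c=1
t2.Δ1 a=0 b=1 d=0 clk=1 c=1
t2.Δ2 a=1 b=1 d=0 clk=1 c=1
t2.Δ3 a=1 b=1 d=1 clk=1 c=1
t3.Δ0 a=1 b=1 d=1 clk=1 c=1
t3.Δ1 a=1 b=1 d=1 clk=0 c=1
t4.Δ0 a=1 b=1 d=1 clk=0 c=1
t4.Δ1 a=1 b=1 d=1 clk=1 c=1
t5.Δ0 a=1 b=1 d=1 clk=1 c=1
t5.Δ1 a=1 b=1 d=1 clk=0 c=0
t5.Δ2 a=1 b=1 d=0 clk=0 c=0
t6.Δ0 a=1 b=1 d=0 clk=0 c=0
t6.Δ1 a=1 b=1 d=0 clk=1 c=0
t6.Δ2 a=1 b=0 d=0 clk=1 c=0
t6.Δ3 a=1 b=0 d=1 clk=1 c=0
t7.Δ0 a=1 b=0 d=1 clk=1 c=0
t7.Δ1 a=1 b=0 d=1 clk=0 c=0
t8.Δ0 a=1 b=0 d=1 clk=0 c=0
t8.Δ1 a=1 b=0 d=1 clk=1 c=0
t8.Δ2 a=0 b=0 d=1 clk=1 c=0
t8.Δ3 a=0 b=0 d=0 clk=1 c=0

0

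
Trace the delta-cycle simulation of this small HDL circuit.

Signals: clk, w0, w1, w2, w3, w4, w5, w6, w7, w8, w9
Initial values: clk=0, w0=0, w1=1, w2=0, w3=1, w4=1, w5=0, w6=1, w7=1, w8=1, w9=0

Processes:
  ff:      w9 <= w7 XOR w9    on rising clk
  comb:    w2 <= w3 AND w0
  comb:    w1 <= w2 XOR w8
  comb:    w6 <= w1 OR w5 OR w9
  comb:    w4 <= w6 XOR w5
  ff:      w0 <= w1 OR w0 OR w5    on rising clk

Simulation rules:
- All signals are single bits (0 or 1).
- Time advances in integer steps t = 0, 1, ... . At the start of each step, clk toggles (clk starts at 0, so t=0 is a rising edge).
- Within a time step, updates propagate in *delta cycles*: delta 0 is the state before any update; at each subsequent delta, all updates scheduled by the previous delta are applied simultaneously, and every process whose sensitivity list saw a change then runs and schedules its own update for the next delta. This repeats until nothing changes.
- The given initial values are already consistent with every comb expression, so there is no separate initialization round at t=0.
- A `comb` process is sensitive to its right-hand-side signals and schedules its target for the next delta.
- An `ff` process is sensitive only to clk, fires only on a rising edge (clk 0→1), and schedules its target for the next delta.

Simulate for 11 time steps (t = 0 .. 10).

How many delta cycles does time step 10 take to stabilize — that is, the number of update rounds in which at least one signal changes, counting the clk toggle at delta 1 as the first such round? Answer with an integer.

4

t0.Δ0 w1=1 w4=1 w9=0 w7=1 clk=0 w0=0 w3=1 w6=1 w5=0 w2=0 w8=1
t0.Δ1 w1=1 w4=1 w9=0 w7=1 clk=1 w0=0 w3=1 w6=1 w5=0 w2=0 w8=1
t0.Δ2 w1=1 w4=1 w9=1 w7=1 clk=1 w0=1 w3=1 w6=1 w5=0 w2=0 w8=1
t0.Δ3 w1=1 w4=1 w9=1 w7=1 clk=1 w0=1 w3=1 w6=1 w5=0 w2=1 w8=1
t0.Δ4 w1=0 w4=1 w9=1 w7=1 clk=1 w0=1 w3=1 w6=1 w5=0 w2=1 w8=1
t1.Δ0 w1=0 w4=1 w9=1 w7=1 clk=1 w0=1 w3=1 w6=1 w5=0 w2=1 w8=1
t1.Δ1 w1=0 w4=1 w9=1 w7=1 clk=0 w0=1 w3=1 w6=1 w5=0 w2=1 w8=1
t2.Δ0 w1=0 w4=1 w9=1 w7=1 clk=0 w0=1 w3=1 w6=1 w5=0 w2=1 w8=1
t2.Δ1 w1=0 w4=1 w9=1 w7=1 clk=1 w0=1 w3=1 w6=1 w5=0 w2=1 w8=1
t2.Δ2 w1=0 w4=1 w9=0 w7=1 clk=1 w0=1 w3=1 w6=1 w5=0 w2=1 w8=1
t2.Δ3 w1=0 w4=1 w9=0 w7=1 clk=1 w0=1 w3=1 w6=0 w5=0 w2=1 w8=1
t2.Δ4 w1=0 w4=0 w9=0 w7=1 clk=1 w0=1 w3=1 w6=0 w5=0 w2=1 w8=1
t3.Δ0 w1=0 w4=0 w9=0 w7=1 clk=1 w0=1 w3=1 w6=0 w5=0 w2=1 w8=1
t3.Δ1 w1=0 w4=0 w9=0 w7=1 clk=0 w0=1 w3=1 w6=0 w5=0 w2=1 w8=1
t4.Δ0 w1=0 w4=0 w9=0 w7=1 clk=0 w0=1 w3=1 w6=0 w5=0 w2=1 w8=1
t4.Δ1 w1=0 w4=0 w9=0 w7=1 clk=1 w0=1 w3=1 w6=0 w5=0 w2=1 w8=1
t4.Δ2 w1=0 w4=0 w9=1 w7=1 clk=1 w0=1 w3=1 w6=0 w5=0 w2=1 w8=1
t4.Δ3 w1=0 w4=0 w9=1 w7=1 clk=1 w0=1 w3=1 w6=1 w5=0 w2=1 w8=1
t4.Δ4 w1=0 w4=1 w9=1 w7=1 clk=1 w0=1 w3=1 w6=1 w5=0 w2=1 w8=1
t5.Δ0 w1=0 w4=1 w9=1 w7=1 clk=1 w0=1 w3=1 w6=1 w5=0 w2=1 w8=1
t5.Δ1 w1=0 w4=1 w9=1 w7=1 clk=0 w0=1 w3=1 w6=1 w5=0 w2=1 w8=1
t6.Δ0 w1=0 w4=1 w9=1 w7=1 clk=0 w0=1 w3=1 w6=1 w5=0 w2=1 w8=1
t6.Δ1 w1=0 w4=1 w9=1 w7=1 clk=1 w0=1 w3=1 w6=1 w5=0 w2=1 w8=1
t6.Δ2 w1=0 w4=1 w9=0 w7=1 clk=1 w0=1 w3=1 w6=1 w5=0 w2=1 w8=1
t6.Δ3 w1=0 w4=1 w9=0 w7=1 clk=1 w0=1 w3=1 w6=0 w5=0 w2=1 w8=1
t6.Δ4 w1=0 w4=0 w9=0 w7=1 clk=1 w0=1 w3=1 w6=0 w5=0 w2=1 w8=1
t7.Δ0 w1=0 w4=0 w9=0 w7=1 clk=1 w0=1 w3=1 w6=0 w5=0 w2=1 w8=1
t7.Δ1 w1=0 w4=0 w9=0 w7=1 clk=0 w0=1 w3=1 w6=0 w5=0 w2=1 w8=1
t8.Δ0 w1=0 w4=0 w9=0 w7=1 clk=0 w0=1 w3=1 w6=0 w5=0 w2=1 w8=1
t8.Δ1 w1=0 w4=0 w9=0 w7=1 clk=1 w0=1 w3=1 w6=0 w5=0 w2=1 w8=1
t8.Δ2 w1=0 w4=0 w9=1 w7=1 clk=1 w0=1 w3=1 w6=0 w5=0 w2=1 w8=1
t8.Δ3 w1=0 w4=0 w9=1 w7=1 clk=1 w0=1 w3=1 w6=1 w5=0 w2=1 w8=1
t8.Δ4 w1=0 w4=1 w9=1 w7=1 clk=1 w0=1 w3=1 w6=1 w5=0 w2=1 w8=1
t9.Δ0 w1=0 w4=1 w9=1 w7=1 clk=1 w0=1 w3=1 w6=1 w5=0 w2=1 w8=1
t9.Δ1 w1=0 w4=1 w9=1 w7=1 clk=0 w0=1 w3=1 w6=1 w5=0 w2=1 w8=1
t10.Δ0 w1=0 w4=1 w9=1 w7=1 clk=0 w0=1 w3=1 w6=1 w5=0 w2=1 w8=1
t10.Δ1 w1=0 w4=1 w9=1 w7=1 clk=1 w0=1 w3=1 w6=1 w5=0 w2=1 w8=1
t10.Δ2 w1=0 w4=1 w9=0 w7=1 clk=1 w0=1 w3=1 w6=1 w5=0 w2=1 w8=1
t10.Δ3 w1=0 w4=1 w9=0 w7=1 clk=1 w0=1 w3=1 w6=0 w5=0 w2=1 w8=1
t10.Δ4 w1=0 w4=0 w9=0 w7=1 clk=1 w0=1 w3=1 w6=0 w5=0 w2=1 w8=1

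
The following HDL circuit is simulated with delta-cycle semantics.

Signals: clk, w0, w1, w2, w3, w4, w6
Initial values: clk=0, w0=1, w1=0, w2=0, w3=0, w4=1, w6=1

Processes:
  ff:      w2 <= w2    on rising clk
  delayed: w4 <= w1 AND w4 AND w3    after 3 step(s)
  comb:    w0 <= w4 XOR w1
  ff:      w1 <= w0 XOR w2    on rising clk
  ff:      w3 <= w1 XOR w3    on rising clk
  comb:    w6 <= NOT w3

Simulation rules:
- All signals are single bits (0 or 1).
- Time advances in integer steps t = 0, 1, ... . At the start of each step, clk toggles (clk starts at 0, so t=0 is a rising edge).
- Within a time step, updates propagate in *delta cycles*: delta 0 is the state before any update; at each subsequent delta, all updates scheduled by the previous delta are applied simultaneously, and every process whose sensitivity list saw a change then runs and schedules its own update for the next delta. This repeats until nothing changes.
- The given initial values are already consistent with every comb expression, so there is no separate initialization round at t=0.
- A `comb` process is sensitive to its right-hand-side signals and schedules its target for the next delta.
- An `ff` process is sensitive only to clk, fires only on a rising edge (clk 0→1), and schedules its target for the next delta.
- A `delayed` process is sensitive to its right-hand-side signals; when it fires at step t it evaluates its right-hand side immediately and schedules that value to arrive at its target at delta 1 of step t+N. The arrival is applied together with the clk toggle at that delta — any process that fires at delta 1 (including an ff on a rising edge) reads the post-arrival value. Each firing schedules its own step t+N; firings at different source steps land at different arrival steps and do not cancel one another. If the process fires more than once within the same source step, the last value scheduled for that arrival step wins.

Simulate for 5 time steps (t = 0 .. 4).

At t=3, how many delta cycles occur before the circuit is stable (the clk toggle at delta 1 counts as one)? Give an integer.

[bits: clk,w2,w4,w1,w6,w3,w0]
t=0: Δ0=0010101 Δ1=1010101 Δ2=1011101 Δ3=1011100 | 3Δ
t=1: Δ0=1011100 Δ1=0011100 | 1Δ
t=2: Δ0=0011100 Δ1=1011100 Δ2=1010110 Δ3=1010011 | 3Δ
t=3: Δ0=1010011 Δ1=0000011 Δ2=0000010 | 2Δ
t=4: Δ0=0000010 Δ1=1000010 | 1Δ

2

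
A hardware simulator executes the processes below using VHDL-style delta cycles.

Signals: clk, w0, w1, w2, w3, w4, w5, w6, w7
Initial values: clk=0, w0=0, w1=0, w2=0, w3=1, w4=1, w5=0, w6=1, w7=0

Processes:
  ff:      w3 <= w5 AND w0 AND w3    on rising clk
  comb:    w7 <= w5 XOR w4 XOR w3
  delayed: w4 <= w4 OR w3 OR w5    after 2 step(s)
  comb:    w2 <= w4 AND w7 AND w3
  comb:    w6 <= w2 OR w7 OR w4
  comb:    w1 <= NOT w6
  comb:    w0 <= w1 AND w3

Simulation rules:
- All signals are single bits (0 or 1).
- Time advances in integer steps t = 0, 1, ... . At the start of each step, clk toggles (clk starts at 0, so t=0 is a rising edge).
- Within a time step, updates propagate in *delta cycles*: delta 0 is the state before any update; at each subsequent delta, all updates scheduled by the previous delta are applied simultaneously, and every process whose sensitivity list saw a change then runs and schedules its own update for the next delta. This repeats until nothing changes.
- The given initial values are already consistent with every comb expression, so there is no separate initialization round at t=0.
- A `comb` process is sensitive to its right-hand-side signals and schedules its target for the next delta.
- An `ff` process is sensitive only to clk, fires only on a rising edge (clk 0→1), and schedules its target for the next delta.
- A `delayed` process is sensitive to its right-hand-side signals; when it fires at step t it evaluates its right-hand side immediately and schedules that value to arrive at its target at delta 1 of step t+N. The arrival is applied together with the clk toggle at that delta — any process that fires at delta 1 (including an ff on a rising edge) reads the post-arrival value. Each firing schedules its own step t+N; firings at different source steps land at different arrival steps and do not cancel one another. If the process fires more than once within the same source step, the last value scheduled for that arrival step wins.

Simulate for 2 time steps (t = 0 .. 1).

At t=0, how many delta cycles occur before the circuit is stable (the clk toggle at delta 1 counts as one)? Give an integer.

t=0 Δ0: w2=0 w3=1 w5=0 w0=0 clk=0 w1=0 w6=1 w4=1 w7=0
  Δ1: clk:0→1
  Δ2: w3:1→0
  Δ3: w7:0→1
  (3Δ to stable)
t=1 Δ0: w2=0 w3=0 w5=0 w0=0 clk=1 w1=0 w6=1 w4=1 w7=1
  Δ1: clk:1→0
  (1Δ to stable)

3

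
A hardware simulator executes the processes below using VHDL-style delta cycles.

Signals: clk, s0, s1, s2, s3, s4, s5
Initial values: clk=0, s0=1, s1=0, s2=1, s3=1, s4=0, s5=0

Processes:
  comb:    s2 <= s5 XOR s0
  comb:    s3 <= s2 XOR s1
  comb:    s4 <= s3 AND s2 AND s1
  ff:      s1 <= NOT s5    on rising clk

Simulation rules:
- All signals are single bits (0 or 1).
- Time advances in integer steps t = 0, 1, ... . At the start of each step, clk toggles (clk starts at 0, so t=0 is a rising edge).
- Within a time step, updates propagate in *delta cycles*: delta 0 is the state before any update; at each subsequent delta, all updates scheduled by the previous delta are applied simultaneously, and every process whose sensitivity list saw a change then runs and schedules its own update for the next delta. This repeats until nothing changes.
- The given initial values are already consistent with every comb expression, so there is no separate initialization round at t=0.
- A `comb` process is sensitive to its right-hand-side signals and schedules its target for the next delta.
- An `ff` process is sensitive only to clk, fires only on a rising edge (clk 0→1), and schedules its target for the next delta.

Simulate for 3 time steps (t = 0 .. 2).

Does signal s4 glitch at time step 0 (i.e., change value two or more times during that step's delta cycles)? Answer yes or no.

yes

t0.Δ0 s4=0 s1=0 s3=1 s2=1 s0=1 clk=0 s5=0
t0.Δ1 s4=0 s1=0 s3=1 s2=1 s0=1 clk=1 s5=0
t0.Δ2 s4=0 s1=1 s3=1 s2=1 s0=1 clk=1 s5=0
t0.Δ3 s4=1 s1=1 s3=0 s2=1 s0=1 clk=1 s5=0
t0.Δ4 s4=0 s1=1 s3=0 s2=1 s0=1 clk=1 s5=0
t1.Δ0 s4=0 s1=1 s3=0 s2=1 s0=1 clk=1 s5=0
t1.Δ1 s4=0 s1=1 s3=0 s2=1 s0=1 clk=0 s5=0
t2.Δ0 s4=0 s1=1 s3=0 s2=1 s0=1 clk=0 s5=0
t2.Δ1 s4=0 s1=1 s3=0 s2=1 s0=1 clk=1 s5=0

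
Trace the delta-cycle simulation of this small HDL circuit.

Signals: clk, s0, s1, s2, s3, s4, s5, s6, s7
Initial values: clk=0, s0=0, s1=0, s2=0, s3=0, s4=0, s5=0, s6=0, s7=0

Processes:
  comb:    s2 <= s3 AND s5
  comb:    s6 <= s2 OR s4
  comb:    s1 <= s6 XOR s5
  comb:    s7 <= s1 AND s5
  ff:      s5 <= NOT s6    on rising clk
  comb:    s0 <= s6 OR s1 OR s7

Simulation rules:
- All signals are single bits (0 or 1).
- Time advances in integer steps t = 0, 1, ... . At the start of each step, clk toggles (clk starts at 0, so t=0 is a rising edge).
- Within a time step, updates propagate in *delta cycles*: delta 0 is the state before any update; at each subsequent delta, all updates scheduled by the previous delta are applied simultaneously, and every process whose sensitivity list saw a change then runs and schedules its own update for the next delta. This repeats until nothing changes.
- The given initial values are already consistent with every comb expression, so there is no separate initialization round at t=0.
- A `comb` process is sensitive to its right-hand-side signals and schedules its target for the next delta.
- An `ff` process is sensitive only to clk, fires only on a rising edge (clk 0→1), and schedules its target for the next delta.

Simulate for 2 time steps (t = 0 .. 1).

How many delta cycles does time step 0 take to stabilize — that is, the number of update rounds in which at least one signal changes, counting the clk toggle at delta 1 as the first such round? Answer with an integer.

[bits: s0,clk,s2,s1,s6,s4,s7,s5,s3]
t=0: Δ0=000000000 Δ1=010000000 Δ2=010000010 Δ3=010100010 Δ4=110100110 | 4Δ
t=1: Δ0=110100110 Δ1=100100110 | 1Δ

4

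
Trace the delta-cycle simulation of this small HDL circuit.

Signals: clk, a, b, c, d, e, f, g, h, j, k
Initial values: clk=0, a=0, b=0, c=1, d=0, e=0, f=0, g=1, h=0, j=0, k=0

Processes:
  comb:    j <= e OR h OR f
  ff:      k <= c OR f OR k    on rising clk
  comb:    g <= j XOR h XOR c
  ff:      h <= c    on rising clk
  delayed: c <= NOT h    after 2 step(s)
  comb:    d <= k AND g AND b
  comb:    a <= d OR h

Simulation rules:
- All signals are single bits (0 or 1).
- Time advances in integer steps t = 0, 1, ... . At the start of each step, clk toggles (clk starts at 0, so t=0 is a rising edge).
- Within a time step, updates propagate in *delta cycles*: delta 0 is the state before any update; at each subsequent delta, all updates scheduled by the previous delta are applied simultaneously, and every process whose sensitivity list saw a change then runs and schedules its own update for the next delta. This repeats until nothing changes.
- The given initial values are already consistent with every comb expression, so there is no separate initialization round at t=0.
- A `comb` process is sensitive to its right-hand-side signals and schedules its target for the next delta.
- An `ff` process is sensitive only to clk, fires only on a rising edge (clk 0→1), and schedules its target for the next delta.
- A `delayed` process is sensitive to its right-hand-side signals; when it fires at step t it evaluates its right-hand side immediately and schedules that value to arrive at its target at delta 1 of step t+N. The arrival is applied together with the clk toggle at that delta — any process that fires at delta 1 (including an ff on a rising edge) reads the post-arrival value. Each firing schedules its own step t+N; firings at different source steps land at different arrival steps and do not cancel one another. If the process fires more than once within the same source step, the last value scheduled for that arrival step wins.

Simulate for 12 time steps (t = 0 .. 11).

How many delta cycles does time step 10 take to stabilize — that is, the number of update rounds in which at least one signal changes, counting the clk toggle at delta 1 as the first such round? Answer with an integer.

4

t0.Δ0 j=0 h=0 c=1 d=0 f=0 g=1 b=0 clk=0 a=0 e=0 k=0
t0.Δ1 j=0 h=0 c=1 d=0 f=0 g=1 b=0 clk=1 a=0 e=0 k=0
t0.Δ2 j=0 h=1 c=1 d=0 f=0 g=1 b=0 clk=1 a=0 e=0 k=1
t0.Δ3 j=1 h=1 c=1 d=0 f=0 g=0 b=0 clk=1 a=1 e=0 k=1
t0.Δ4 j=1 h=1 c=1 d=0 f=0 g=1 b=0 clk=1 a=1 e=0 k=1
t1.Δ0 j=1 h=1 c=1 d=0 f=0 g=1 b=0 clk=1 a=1 e=0 k=1
t1.Δ1 j=1 h=1 c=1 d=0 f=0 g=1 b=0 clk=0 a=1 e=0 k=1
t2.Δ0 j=1 h=1 c=1 d=0 f=0 g=1 b=0 clk=0 a=1 e=0 k=1
t2.Δ1 j=1 h=1 c=0 d=0 f=0 g=1 b=0 clk=1 a=1 e=0 k=1
t2.Δ2 j=1 h=0 c=0 d=0 f=0 g=0 b=0 clk=1 a=1 e=0 k=1
t2.Δ3 j=0 h=0 c=0 d=0 f=0 g=1 b=0 clk=1 a=0 e=0 k=1
t2.Δ4 j=0 h=0 c=0 d=0 f=0 g=0 b=0 clk=1 a=0 e=0 k=1
t3.Δ0 j=0 h=0 c=0 d=0 f=0 g=0 b=0 clk=1 a=0 e=0 k=1
t3.Δ1 j=0 h=0 c=0 d=0 f=0 g=0 b=0 clk=0 a=0 e=0 k=1
t4.Δ0 j=0 h=0 c=0 d=0 f=0 g=0 b=0 clk=0 a=0 e=0 k=1
t4.Δ1 j=0 h=0 c=1 d=0 f=0 g=0 b=0 clk=1 a=0 e=0 k=1
t4.Δ2 j=0 h=1 c=1 d=0 f=0 g=1 b=0 clk=1 a=0 e=0 k=1
t4.Δ3 j=1 h=1 c=1 d=0 f=0 g=0 b=0 clk=1 a=1 e=0 k=1
t4.Δ4 j=1 h=1 c=1 d=0 f=0 g=1 b=0 clk=1 a=1 e=0 k=1
t5.Δ0 j=1 h=1 c=1 d=0 f=0 g=1 b=0 clk=1 a=1 e=0 k=1
t5.Δ1 j=1 h=1 c=1 d=0 f=0 g=1 b=0 clk=0 a=1 e=0 k=1
t6.Δ0 j=1 h=1 c=1 d=0 f=0 g=1 b=0 clk=0 a=1 e=0 k=1
t6.Δ1 j=1 h=1 c=0 d=0 f=0 g=1 b=0 clk=1 a=1 e=0 k=1
t6.Δ2 j=1 h=0 c=0 d=0 f=0 g=0 b=0 clk=1 a=1 e=0 k=1
t6.Δ3 j=0 h=0 c=0 d=0 f=0 g=1 b=0 clk=1 a=0 e=0 k=1
t6.Δ4 j=0 h=0 c=0 d=0 f=0 g=0 b=0 clk=1 a=0 e=0 k=1
t7.Δ0 j=0 h=0 c=0 d=0 f=0 g=0 b=0 clk=1 a=0 e=0 k=1
t7.Δ1 j=0 h=0 c=0 d=0 f=0 g=0 b=0 clk=0 a=0 e=0 k=1
t8.Δ0 j=0 h=0 c=0 d=0 f=0 g=0 b=0 clk=0 a=0 e=0 k=1
t8.Δ1 j=0 h=0 c=1 d=0 f=0 g=0 b=0 clk=1 a=0 e=0 k=1
t8.Δ2 j=0 h=1 c=1 d=0 f=0 g=1 b=0 clk=1 a=0 e=0 k=1
t8.Δ3 j=1 h=1 c=1 d=0 f=0 g=0 b=0 clk=1 a=1 e=0 k=1
t8.Δ4 j=1 h=1 c=1 d=0 f=0 g=1 b=0 clk=1 a=1 e=0 k=1
t9.Δ0 j=1 h=1 c=1 d=0 f=0 g=1 b=0 clk=1 a=1 e=0 k=1
t9.Δ1 j=1 h=1 c=1 d=0 f=0 g=1 b=0 clk=0 a=1 e=0 k=1
t10.Δ0 j=1 h=1 c=1 d=0 f=0 g=1 b=0 clk=0 a=1 e=0 k=1
t10.Δ1 j=1 h=1 c=0 d=0 f=0 g=1 b=0 clk=1 a=1 e=0 k=1
t10.Δ2 j=1 h=0 c=0 d=0 f=0 g=0 b=0 clk=1 a=1 e=0 k=1
t10.Δ3 j=0 h=0 c=0 d=0 f=0 g=1 b=0 clk=1 a=0 e=0 k=1
t10.Δ4 j=0 h=0 c=0 d=0 f=0 g=0 b=0 clk=1 a=0 e=0 k=1
t11.Δ0 j=0 h=0 c=0 d=0 f=0 g=0 b=0 clk=1 a=0 e=0 k=1
t11.Δ1 j=0 h=0 c=0 d=0 f=0 g=0 b=0 clk=0 a=0 e=0 k=1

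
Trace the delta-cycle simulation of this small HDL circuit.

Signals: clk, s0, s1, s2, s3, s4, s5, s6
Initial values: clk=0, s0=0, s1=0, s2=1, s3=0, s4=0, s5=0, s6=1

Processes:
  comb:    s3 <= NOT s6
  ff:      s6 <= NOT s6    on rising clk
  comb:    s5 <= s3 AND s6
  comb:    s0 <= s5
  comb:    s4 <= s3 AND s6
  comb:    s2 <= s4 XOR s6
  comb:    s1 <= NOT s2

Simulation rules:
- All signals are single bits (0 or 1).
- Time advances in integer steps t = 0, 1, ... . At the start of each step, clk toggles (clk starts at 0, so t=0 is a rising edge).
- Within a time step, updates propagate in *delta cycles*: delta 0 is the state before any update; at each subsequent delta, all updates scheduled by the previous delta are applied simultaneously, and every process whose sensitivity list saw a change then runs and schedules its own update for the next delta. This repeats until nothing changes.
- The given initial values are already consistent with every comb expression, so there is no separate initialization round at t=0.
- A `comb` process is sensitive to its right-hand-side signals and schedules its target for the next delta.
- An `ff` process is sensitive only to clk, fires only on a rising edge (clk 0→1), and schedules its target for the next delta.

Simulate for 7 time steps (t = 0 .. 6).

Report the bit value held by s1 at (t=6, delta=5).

t0.Δ0 clk=0 s1=0 s5=0 s0=0 s4=0 s2=1 s3=0 s6=1
t0.Δ1 clk=1 s1=0 s5=0 s0=0 s4=0 s2=1 s3=0 s6=1
t0.Δ2 clk=1 s1=0 s5=0 s0=0 s4=0 s2=1 s3=0 s6=0
t0.Δ3 clk=1 s1=0 s5=0 s0=0 s4=0 s2=0 s3=1 s6=0
t0.Δ4 clk=1 s1=1 s5=0 s0=0 s4=0 s2=0 s3=1 s6=0
t1.Δ0 clk=1 s1=1 s5=0 s0=0 s4=0 s2=0 s3=1 s6=0
t1.Δ1 clk=0 s1=1 s5=0 s0=0 s4=0 s2=0 s3=1 s6=0
t2.Δ0 clk=0 s1=1 s5=0 s0=0 s4=0 s2=0 s3=1 s6=0
t2.Δ1 clk=1 s1=1 s5=0 s0=0 s4=0 s2=0 s3=1 s6=0
t2.Δ2 clk=1 s1=1 s5=0 s0=0 s4=0 s2=0 s3=1 s6=1
t2.Δ3 clk=1 s1=1 s5=1 s0=0 s4=1 s2=1 s3=0 s6=1
t2.Δ4 clk=1 s1=0 s5=0 s0=1 s4=0 s2=0 s3=0 s6=1
t2.Δ5 clk=1 s1=1 s5=0 s0=0 s4=0 s2=1 s3=0 s6=1
t2.Δ6 clk=1 s1=0 s5=0 s0=0 s4=0 s2=1 s3=0 s6=1
t3.Δ0 clk=1 s1=0 s5=0 s0=0 s4=0 s2=1 s3=0 s6=1
t3.Δ1 clk=0 s1=0 s5=0 s0=0 s4=0 s2=1 s3=0 s6=1
t4.Δ0 clk=0 s1=0 s5=0 s0=0 s4=0 s2=1 s3=0 s6=1
t4.Δ1 clk=1 s1=0 s5=0 s0=0 s4=0 s2=1 s3=0 s6=1
t4.Δ2 clk=1 s1=0 s5=0 s0=0 s4=0 s2=1 s3=0 s6=0
t4.Δ3 clk=1 s1=0 s5=0 s0=0 s4=0 s2=0 s3=1 s6=0
t4.Δ4 clk=1 s1=1 s5=0 s0=0 s4=0 s2=0 s3=1 s6=0
t5.Δ0 clk=1 s1=1 s5=0 s0=0 s4=0 s2=0 s3=1 s6=0
t5.Δ1 clk=0 s1=1 s5=0 s0=0 s4=0 s2=0 s3=1 s6=0
t6.Δ0 clk=0 s1=1 s5=0 s0=0 s4=0 s2=0 s3=1 s6=0
t6.Δ1 clk=1 s1=1 s5=0 s0=0 s4=0 s2=0 s3=1 s6=0
t6.Δ2 clk=1 s1=1 s5=0 s0=0 s4=0 s2=0 s3=1 s6=1
t6.Δ3 clk=1 s1=1 s5=1 s0=0 s4=1 s2=1 s3=0 s6=1
t6.Δ4 clk=1 s1=0 s5=0 s0=1 s4=0 s2=0 s3=0 s6=1
t6.Δ5 clk=1 s1=1 s5=0 s0=0 s4=0 s2=1 s3=0 s6=1
t6.Δ6 clk=1 s1=0 s5=0 s0=0 s4=0 s2=1 s3=0 s6=1

1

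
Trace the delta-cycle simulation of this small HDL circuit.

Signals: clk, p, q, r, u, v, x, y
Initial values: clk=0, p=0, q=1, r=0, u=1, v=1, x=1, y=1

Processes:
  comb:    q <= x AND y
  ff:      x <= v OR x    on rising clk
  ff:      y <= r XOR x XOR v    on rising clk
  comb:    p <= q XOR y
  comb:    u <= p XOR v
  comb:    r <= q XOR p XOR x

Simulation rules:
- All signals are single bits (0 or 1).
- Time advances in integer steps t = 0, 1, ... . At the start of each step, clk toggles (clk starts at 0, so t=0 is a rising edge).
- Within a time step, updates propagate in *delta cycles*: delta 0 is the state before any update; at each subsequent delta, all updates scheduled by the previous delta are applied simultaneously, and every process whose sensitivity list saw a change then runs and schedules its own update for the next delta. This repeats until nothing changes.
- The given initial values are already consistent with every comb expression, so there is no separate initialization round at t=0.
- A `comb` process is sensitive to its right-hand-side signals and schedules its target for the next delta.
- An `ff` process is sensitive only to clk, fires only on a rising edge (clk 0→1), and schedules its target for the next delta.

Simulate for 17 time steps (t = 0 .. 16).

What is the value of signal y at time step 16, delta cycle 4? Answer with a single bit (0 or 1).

0

[bits: q,y,u,x,r,p,v,clk]
t=0: Δ0=11110010 Δ1=11110011 Δ2=10110011 Δ3=00110111 Δ4=00010011 Δ5=00111011 | 5Δ
t=1: Δ0=00111011 Δ1=00111010 | 1Δ
t=2: Δ0=00111010 Δ1=00111011 Δ2=01111011 Δ3=11111111 Δ4=11011011 Δ5=11110011 | 5Δ
t=3: Δ0=11110011 Δ1=11110010 | 1Δ
t=4: Δ0=11110010 Δ1=11110011 Δ2=10110011 Δ3=00110111 Δ4=00010011 Δ5=00111011 | 5Δ
t=5: Δ0=00111011 Δ1=00111010 | 1Δ
t=6: Δ0=00111010 Δ1=00111011 Δ2=01111011 Δ3=11111111 Δ4=11011011 Δ5=11110011 | 5Δ
t=7: Δ0=11110011 Δ1=11110010 | 1Δ
t=8: Δ0=11110010 Δ1=11110011 Δ2=10110011 Δ3=00110111 Δ4=00010011 Δ5=00111011 | 5Δ
t=9: Δ0=00111011 Δ1=00111010 | 1Δ
t=10: Δ0=00111010 Δ1=00111011 Δ2=01111011 Δ3=11111111 Δ4=11011011 Δ5=11110011 | 5Δ
t=11: Δ0=11110011 Δ1=11110010 | 1Δ
t=12: Δ0=11110010 Δ1=11110011 Δ2=10110011 Δ3=00110111 Δ4=00010011 Δ5=00111011 | 5Δ
t=13: Δ0=00111011 Δ1=00111010 | 1Δ
t=14: Δ0=00111010 Δ1=00111011 Δ2=01111011 Δ3=11111111 Δ4=11011011 Δ5=11110011 | 5Δ
t=15: Δ0=11110011 Δ1=11110010 | 1Δ
t=16: Δ0=11110010 Δ1=11110011 Δ2=10110011 Δ3=00110111 Δ4=00010011 Δ5=00111011 | 5Δ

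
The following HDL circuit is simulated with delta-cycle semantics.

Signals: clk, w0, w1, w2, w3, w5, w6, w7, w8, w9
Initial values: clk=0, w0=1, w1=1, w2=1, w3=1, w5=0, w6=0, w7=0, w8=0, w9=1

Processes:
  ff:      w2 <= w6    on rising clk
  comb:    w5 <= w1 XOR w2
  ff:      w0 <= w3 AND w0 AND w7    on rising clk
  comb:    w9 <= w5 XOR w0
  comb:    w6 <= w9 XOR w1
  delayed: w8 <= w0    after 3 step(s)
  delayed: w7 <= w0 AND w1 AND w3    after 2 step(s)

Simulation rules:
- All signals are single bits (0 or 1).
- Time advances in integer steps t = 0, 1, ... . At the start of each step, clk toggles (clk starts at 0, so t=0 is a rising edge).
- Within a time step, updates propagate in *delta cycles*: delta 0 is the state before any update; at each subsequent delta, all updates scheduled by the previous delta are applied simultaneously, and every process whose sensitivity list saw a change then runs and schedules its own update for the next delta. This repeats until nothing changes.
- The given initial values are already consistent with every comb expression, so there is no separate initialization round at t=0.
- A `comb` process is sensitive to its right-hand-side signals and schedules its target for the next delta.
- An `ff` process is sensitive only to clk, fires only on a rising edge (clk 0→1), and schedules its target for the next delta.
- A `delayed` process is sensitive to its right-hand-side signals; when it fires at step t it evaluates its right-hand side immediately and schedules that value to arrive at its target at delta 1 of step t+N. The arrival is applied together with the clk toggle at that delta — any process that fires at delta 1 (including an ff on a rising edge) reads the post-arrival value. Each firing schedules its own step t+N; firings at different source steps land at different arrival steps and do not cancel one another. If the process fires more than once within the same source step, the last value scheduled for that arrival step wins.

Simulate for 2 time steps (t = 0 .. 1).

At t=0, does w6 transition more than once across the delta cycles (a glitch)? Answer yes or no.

yes

t0.Δ0 w9=1 w3=1 clk=0 w1=1 w8=0 w5=0 w0=1 w2=1 w6=0 w7=0
t0.Δ1 w9=1 w3=1 clk=1 w1=1 w8=0 w5=0 w0=1 w2=1 w6=0 w7=0
t0.Δ2 w9=1 w3=1 clk=1 w1=1 w8=0 w5=0 w0=0 w2=0 w6=0 w7=0
t0.Δ3 w9=0 w3=1 clk=1 w1=1 w8=0 w5=1 w0=0 w2=0 w6=0 w7=0
t0.Δ4 w9=1 w3=1 clk=1 w1=1 w8=0 w5=1 w0=0 w2=0 w6=1 w7=0
t0.Δ5 w9=1 w3=1 clk=1 w1=1 w8=0 w5=1 w0=0 w2=0 w6=0 w7=0
t1.Δ0 w9=1 w3=1 clk=1 w1=1 w8=0 w5=1 w0=0 w2=0 w6=0 w7=0
t1.Δ1 w9=1 w3=1 clk=0 w1=1 w8=0 w5=1 w0=0 w2=0 w6=0 w7=0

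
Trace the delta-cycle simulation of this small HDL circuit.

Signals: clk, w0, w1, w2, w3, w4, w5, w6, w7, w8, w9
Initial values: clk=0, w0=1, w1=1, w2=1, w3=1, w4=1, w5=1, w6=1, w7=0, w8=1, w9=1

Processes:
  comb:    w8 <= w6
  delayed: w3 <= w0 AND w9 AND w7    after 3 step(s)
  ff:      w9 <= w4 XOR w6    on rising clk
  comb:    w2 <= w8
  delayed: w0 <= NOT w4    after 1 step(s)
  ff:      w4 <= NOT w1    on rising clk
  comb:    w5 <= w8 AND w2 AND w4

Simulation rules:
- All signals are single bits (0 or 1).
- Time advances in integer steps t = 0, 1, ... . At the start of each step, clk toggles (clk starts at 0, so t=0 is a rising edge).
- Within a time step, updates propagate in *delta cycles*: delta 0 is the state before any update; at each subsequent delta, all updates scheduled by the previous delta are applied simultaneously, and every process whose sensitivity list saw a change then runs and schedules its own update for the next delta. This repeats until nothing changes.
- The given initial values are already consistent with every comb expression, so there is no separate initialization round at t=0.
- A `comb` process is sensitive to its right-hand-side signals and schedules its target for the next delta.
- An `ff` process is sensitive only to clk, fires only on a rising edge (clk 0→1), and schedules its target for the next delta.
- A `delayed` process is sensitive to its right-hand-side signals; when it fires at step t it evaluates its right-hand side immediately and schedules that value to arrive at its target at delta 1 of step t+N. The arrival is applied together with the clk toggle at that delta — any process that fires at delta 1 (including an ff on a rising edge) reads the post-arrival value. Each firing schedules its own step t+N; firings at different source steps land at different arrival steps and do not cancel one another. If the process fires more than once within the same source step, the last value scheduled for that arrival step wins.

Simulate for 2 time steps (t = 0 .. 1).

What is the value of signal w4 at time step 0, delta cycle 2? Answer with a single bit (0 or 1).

t0.Δ0 w8=1 w1=1 w3=1 w7=0 w2=1 w9=1 w5=1 w4=1 clk=0 w6=1 w0=1
t0.Δ1 w8=1 w1=1 w3=1 w7=0 w2=1 w9=1 w5=1 w4=1 clk=1 w6=1 w0=1
t0.Δ2 w8=1 w1=1 w3=1 w7=0 w2=1 w9=0 w5=1 w4=0 clk=1 w6=1 w0=1
t0.Δ3 w8=1 w1=1 w3=1 w7=0 w2=1 w9=0 w5=0 w4=0 clk=1 w6=1 w0=1
t1.Δ0 w8=1 w1=1 w3=1 w7=0 w2=1 w9=0 w5=0 w4=0 clk=1 w6=1 w0=1
t1.Δ1 w8=1 w1=1 w3=1 w7=0 w2=1 w9=0 w5=0 w4=0 clk=0 w6=1 w0=1

0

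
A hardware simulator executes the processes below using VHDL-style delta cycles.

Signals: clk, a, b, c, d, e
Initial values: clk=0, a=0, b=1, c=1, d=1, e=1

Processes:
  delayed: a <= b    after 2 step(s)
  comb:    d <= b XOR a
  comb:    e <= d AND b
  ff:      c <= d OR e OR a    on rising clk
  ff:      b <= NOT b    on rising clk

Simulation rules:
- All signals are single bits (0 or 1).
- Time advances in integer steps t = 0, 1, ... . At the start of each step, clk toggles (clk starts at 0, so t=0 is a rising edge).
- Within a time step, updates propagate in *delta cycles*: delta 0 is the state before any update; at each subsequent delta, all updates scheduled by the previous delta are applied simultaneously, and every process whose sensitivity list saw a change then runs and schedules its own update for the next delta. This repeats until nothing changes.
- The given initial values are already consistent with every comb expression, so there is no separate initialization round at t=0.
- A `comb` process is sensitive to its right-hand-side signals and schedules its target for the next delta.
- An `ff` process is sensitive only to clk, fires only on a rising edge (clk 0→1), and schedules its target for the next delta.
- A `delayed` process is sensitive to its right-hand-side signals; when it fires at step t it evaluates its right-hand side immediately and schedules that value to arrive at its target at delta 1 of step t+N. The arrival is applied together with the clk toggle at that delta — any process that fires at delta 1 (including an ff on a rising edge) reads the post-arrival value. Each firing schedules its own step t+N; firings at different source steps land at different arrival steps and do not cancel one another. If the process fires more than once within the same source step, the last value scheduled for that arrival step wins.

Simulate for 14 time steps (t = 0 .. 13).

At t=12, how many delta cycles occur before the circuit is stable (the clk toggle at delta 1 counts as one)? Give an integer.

[bits: b,a,c,e,clk,d]
t=0: Δ0=101101 Δ1=101111 Δ2=001111 Δ3=001010 | 3Δ
t=1: Δ0=001010 Δ1=001000 | 1Δ
t=2: Δ0=001000 Δ1=001010 Δ2=100010 Δ3=100011 Δ4=100111 | 4Δ
t=3: Δ0=100111 Δ1=100101 | 1Δ
t=4: Δ0=100101 Δ1=110111 Δ2=011110 Δ3=011011 | 3Δ
t=5: Δ0=011011 Δ1=011001 | 1Δ
t=6: Δ0=011001 Δ1=001011 Δ2=101010 Δ3=101011 Δ4=101111 | 4Δ
t=7: Δ0=101111 Δ1=101101 | 1Δ
t=8: Δ0=101101 Δ1=111111 Δ2=011110 Δ3=011011 | 3Δ
t=9: Δ0=011011 Δ1=011001 | 1Δ
t=10: Δ0=011001 Δ1=001011 Δ2=101010 Δ3=101011 Δ4=101111 | 4Δ
t=11: Δ0=101111 Δ1=101101 | 1Δ
t=12: Δ0=101101 Δ1=111111 Δ2=011110 Δ3=011011 | 3Δ
t=13: Δ0=011011 Δ1=011001 | 1Δ

3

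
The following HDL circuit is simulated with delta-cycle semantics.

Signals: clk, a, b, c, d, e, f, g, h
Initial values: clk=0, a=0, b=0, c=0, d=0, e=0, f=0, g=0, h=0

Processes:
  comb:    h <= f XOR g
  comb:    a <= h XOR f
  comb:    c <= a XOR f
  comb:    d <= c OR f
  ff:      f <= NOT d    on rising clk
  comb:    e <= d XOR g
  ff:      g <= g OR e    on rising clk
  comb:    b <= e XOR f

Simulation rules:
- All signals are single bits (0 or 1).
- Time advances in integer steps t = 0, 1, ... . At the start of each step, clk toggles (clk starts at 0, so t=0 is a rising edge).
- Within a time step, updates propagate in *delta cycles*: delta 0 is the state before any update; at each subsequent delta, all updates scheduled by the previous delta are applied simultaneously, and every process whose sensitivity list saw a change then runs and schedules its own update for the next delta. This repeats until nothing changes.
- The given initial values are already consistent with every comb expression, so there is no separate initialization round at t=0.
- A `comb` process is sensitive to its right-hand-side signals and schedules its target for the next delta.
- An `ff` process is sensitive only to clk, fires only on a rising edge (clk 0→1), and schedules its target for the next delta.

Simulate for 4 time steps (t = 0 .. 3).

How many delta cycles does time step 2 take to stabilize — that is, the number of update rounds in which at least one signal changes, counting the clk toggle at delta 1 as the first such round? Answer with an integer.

[bits: b,a,d,c,h,clk,e,f,g]
t=0: Δ0=000000000 Δ1=000001000 Δ2=000001010 Δ3=111111010 Δ4=101011110 Δ5=001111110 | 5Δ
t=1: Δ0=001111110 Δ1=001110110 | 1Δ
t=2: Δ0=001110110 Δ1=001111110 Δ2=001111101 Δ3=111011001 Δ4=010111001 Δ5=011111101 Δ6=111111001 Δ7=011111001 | 7Δ
t=3: Δ0=011111001 Δ1=011110001 | 1Δ

7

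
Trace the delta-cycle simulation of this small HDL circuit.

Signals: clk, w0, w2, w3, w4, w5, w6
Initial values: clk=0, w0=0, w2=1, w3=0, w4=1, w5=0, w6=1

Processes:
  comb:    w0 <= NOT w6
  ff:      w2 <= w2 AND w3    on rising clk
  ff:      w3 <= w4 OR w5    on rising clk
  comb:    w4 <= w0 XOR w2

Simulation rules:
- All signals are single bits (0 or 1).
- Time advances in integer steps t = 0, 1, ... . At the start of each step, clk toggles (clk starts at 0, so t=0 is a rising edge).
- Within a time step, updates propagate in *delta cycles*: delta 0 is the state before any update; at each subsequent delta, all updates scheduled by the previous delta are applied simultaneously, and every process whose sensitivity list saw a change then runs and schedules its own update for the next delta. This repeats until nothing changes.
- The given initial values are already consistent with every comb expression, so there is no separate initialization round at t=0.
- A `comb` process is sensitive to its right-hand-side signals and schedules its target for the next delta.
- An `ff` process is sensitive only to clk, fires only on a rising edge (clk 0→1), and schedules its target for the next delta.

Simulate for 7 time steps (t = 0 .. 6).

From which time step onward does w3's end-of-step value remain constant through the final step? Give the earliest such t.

t0.Δ0 w3=0 clk=0 w0=0 w2=1 w6=1 w5=0 w4=1
t0.Δ1 w3=0 clk=1 w0=0 w2=1 w6=1 w5=0 w4=1
t0.Δ2 w3=1 clk=1 w0=0 w2=0 w6=1 w5=0 w4=1
t0.Δ3 w3=1 clk=1 w0=0 w2=0 w6=1 w5=0 w4=0
t1.Δ0 w3=1 clk=1 w0=0 w2=0 w6=1 w5=0 w4=0
t1.Δ1 w3=1 clk=0 w0=0 w2=0 w6=1 w5=0 w4=0
t2.Δ0 w3=1 clk=0 w0=0 w2=0 w6=1 w5=0 w4=0
t2.Δ1 w3=1 clk=1 w0=0 w2=0 w6=1 w5=0 w4=0
t2.Δ2 w3=0 clk=1 w0=0 w2=0 w6=1 w5=0 w4=0
t3.Δ0 w3=0 clk=1 w0=0 w2=0 w6=1 w5=0 w4=0
t3.Δ1 w3=0 clk=0 w0=0 w2=0 w6=1 w5=0 w4=0
t4.Δ0 w3=0 clk=0 w0=0 w2=0 w6=1 w5=0 w4=0
t4.Δ1 w3=0 clk=1 w0=0 w2=0 w6=1 w5=0 w4=0
t5.Δ0 w3=0 clk=1 w0=0 w2=0 w6=1 w5=0 w4=0
t5.Δ1 w3=0 clk=0 w0=0 w2=0 w6=1 w5=0 w4=0
t6.Δ0 w3=0 clk=0 w0=0 w2=0 w6=1 w5=0 w4=0
t6.Δ1 w3=0 clk=1 w0=0 w2=0 w6=1 w5=0 w4=0

2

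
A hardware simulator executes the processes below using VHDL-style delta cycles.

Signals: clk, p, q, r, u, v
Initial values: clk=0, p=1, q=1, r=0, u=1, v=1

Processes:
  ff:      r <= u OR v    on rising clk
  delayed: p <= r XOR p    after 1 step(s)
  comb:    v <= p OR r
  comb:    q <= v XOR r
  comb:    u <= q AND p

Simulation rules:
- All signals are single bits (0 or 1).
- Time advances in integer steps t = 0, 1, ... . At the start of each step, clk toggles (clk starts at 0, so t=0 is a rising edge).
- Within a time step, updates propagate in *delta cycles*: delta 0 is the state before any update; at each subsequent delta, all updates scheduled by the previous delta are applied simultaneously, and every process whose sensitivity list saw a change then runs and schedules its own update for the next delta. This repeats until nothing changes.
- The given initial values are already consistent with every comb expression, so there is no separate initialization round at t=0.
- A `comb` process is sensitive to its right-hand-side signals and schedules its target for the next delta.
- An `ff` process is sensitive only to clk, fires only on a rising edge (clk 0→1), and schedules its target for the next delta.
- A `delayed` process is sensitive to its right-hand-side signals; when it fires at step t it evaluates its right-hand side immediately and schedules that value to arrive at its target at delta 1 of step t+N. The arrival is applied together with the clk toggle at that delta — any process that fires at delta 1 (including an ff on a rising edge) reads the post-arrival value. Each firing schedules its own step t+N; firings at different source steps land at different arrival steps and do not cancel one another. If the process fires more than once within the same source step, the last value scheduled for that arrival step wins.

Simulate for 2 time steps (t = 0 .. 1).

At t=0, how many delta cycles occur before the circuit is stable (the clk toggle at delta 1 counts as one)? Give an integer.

4

t0.Δ0 p=1 clk=0 u=1 v=1 r=0 q=1
t0.Δ1 p=1 clk=1 u=1 v=1 r=0 q=1
t0.Δ2 p=1 clk=1 u=1 v=1 r=1 q=1
t0.Δ3 p=1 clk=1 u=1 v=1 r=1 q=0
t0.Δ4 p=1 clk=1 u=0 v=1 r=1 q=0
t1.Δ0 p=1 clk=1 u=0 v=1 r=1 q=0
t1.Δ1 p=0 clk=0 u=0 v=1 r=1 q=0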